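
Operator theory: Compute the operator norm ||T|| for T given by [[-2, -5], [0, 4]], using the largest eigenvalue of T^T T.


A^T A = [[4, 10], [10, 41]]
trace(A^T A) = 45, det(A^T A) = 64
discriminant = 45^2 - 4*64 = 1769
Largest eigenvalue of A^T A = (trace + sqrt(disc))/2 = 43.5297
||T|| = sqrt(43.5297) = 6.5977

6.5977


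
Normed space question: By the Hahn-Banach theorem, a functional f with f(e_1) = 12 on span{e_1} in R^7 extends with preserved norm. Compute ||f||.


The norm of f is given by ||f|| = sup_{||x||=1} |f(x)|.
On span{e_1}, ||e_1|| = 1, so ||f|| = |f(e_1)| / ||e_1||
= |12| / 1 = 12.0000

12.0000


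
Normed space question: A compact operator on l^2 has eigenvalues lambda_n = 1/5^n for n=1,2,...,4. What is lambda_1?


The eigenvalue formula gives lambda_1 = 1/5^1
= 1/5
= 0.2000

0.2000


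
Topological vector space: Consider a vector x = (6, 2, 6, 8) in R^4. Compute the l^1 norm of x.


The l^1 norm equals the sum of absolute values of all components.
||x||_1 = 6 + 2 + 6 + 8
= 22

22.0000


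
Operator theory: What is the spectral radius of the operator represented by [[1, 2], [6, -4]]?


For a 2x2 matrix, eigenvalues satisfy lambda^2 - (trace)*lambda + det = 0
trace = 1 + -4 = -3
det = 1*-4 - 2*6 = -16
discriminant = (-3)^2 - 4*(-16) = 73
spectral radius = max |eigenvalue| = 5.7720

5.7720


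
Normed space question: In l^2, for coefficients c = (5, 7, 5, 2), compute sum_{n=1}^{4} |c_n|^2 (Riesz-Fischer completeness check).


sum |c_n|^2 = 5^2 + 7^2 + 5^2 + 2^2
= 25 + 49 + 25 + 4
= 103

103


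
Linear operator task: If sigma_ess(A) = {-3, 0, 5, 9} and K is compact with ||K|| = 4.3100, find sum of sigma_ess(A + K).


By Weyl's theorem, the essential spectrum is invariant under compact perturbations.
sigma_ess(A + K) = sigma_ess(A) = {-3, 0, 5, 9}
Sum = -3 + 0 + 5 + 9 = 11

11


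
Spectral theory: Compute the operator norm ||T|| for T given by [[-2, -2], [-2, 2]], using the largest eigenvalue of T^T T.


A^T A = [[8, 0], [0, 8]]
trace(A^T A) = 16, det(A^T A) = 64
discriminant = 16^2 - 4*64 = 0
Largest eigenvalue of A^T A = (trace + sqrt(disc))/2 = 8.0000
||T|| = sqrt(8.0000) = 2.8284

2.8284


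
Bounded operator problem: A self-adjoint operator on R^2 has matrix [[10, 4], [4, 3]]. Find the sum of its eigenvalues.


For a self-adjoint (symmetric) matrix, the eigenvalues are real.
The sum of eigenvalues equals the trace of the matrix.
trace = 10 + 3 = 13

13


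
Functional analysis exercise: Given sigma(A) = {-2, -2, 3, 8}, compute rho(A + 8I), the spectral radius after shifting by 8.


Spectrum of A + 8I = {6, 6, 11, 16}
Spectral radius = max |lambda| over the shifted spectrum
= max(6, 6, 11, 16) = 16

16


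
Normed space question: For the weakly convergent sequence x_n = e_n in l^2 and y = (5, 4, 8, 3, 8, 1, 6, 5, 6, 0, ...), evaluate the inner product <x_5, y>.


x_5 = e_5 is the standard basis vector with 1 in position 5.
<x_5, y> = y_5 = 8
As n -> infinity, <x_n, y> -> 0, confirming weak convergence of (x_n) to 0.

8


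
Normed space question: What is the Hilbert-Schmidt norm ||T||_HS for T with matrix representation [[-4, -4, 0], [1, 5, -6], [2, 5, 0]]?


The Hilbert-Schmidt norm is sqrt(sum of squares of all entries).
Sum of squares = (-4)^2 + (-4)^2 + 0^2 + 1^2 + 5^2 + (-6)^2 + 2^2 + 5^2 + 0^2
= 16 + 16 + 0 + 1 + 25 + 36 + 4 + 25 + 0 = 123
||T||_HS = sqrt(123) = 11.0905

11.0905


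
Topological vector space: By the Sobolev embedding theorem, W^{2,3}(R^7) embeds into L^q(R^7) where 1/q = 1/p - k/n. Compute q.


Using the Sobolev embedding formula: 1/q = 1/p - k/n
1/q = 1/3 - 2/7 = 1/21
q = 1/(1/21) = 21

21.0000


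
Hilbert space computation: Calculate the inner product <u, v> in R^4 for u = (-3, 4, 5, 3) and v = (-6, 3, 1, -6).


Computing the standard inner product <u, v> = sum u_i * v_i
= -3*-6 + 4*3 + 5*1 + 3*-6
= 18 + 12 + 5 + -18
= 17

17


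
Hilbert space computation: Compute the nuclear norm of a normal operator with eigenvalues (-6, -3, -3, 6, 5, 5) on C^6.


For a normal operator, singular values equal |eigenvalues|.
Trace norm = sum |lambda_i| = 6 + 3 + 3 + 6 + 5 + 5
= 28

28


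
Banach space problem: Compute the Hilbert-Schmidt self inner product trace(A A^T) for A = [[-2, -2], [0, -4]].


trace(A * A^T) = sum of squares of all entries
= (-2)^2 + (-2)^2 + 0^2 + (-4)^2
= 4 + 4 + 0 + 16
= 24

24


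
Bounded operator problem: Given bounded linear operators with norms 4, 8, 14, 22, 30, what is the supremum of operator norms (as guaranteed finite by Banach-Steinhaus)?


By the Uniform Boundedness Principle, the supremum of norms is finite.
sup_k ||T_k|| = max(4, 8, 14, 22, 30) = 30

30


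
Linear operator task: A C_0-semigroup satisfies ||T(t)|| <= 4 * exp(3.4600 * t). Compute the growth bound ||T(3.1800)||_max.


||T(3.1800)|| <= 4 * exp(3.4600 * 3.1800)
= 4 * exp(11.0028)
= 4 * 60042.0242
= 240168.0970

240168.0970


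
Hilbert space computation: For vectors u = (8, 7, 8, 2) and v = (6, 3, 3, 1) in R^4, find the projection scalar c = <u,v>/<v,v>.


Computing <u,v> = 8*6 + 7*3 + 8*3 + 2*1 = 95
Computing <v,v> = 6^2 + 3^2 + 3^2 + 1^2 = 55
Projection coefficient = 95/55 = 1.7273

1.7273


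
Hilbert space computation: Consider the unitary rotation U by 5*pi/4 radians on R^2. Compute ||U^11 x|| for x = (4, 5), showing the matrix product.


U is a rotation by theta = 5*pi/4
U^11 = rotation by 11*theta = 55*pi/4 = 7*pi/4 (mod 2*pi)
cos(7*pi/4) = 0.7071, sin(7*pi/4) = -0.7071
U^11 x = (0.7071 * 4 - -0.7071 * 5, -0.7071 * 4 + 0.7071 * 5)
= (6.3640, 0.7071)
||U^11 x|| = sqrt(6.3640^2 + 0.7071^2) = sqrt(41.0000) = 6.4031

6.4031


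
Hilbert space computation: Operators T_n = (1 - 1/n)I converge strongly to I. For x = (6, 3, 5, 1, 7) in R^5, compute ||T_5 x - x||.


T_5 x - x = (1 - 1/5)x - x = -x/5
||x|| = sqrt(120) = 10.9545
||T_5 x - x|| = ||x||/5 = 10.9545/5 = 2.1909

2.1909


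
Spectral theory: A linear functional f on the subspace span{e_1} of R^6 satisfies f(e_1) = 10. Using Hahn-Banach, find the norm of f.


The norm of f is given by ||f|| = sup_{||x||=1} |f(x)|.
On span{e_1}, ||e_1|| = 1, so ||f|| = |f(e_1)| / ||e_1||
= |10| / 1 = 10.0000

10.0000


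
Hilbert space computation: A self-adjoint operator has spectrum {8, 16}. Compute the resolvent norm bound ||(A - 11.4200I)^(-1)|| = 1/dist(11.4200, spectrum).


dist(11.4200, {8, 16}) = min(|11.4200 - 8|, |11.4200 - 16|)
= min(3.4200, 4.5800) = 3.4200
Resolvent bound = 1/3.4200 = 0.2924

0.2924


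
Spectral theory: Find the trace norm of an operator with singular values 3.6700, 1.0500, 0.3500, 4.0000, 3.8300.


The nuclear norm is the sum of all singular values.
||T||_1 = 3.6700 + 1.0500 + 0.3500 + 4.0000 + 3.8300
= 12.9000

12.9000


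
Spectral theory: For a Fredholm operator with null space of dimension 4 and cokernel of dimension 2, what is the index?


The Fredholm index is defined as ind(T) = dim(ker T) - dim(coker T)
= 4 - 2
= 2

2


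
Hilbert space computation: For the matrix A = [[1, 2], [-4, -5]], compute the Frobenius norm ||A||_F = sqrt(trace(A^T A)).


||A||_F^2 = sum a_ij^2
= 1^2 + 2^2 + (-4)^2 + (-5)^2
= 1 + 4 + 16 + 25 = 46
||A||_F = sqrt(46) = 6.7823

6.7823


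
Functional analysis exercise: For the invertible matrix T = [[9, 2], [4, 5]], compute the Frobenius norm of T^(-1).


det(T) = 9*5 - 2*4 = 37
T^(-1) = (1/37) * [[5, -2], [-4, 9]] = [[0.1351, -0.0541], [-0.1081, 0.2432]]
||T^(-1)||_F^2 = 0.1351^2 + (-0.0541)^2 + (-0.1081)^2 + 0.2432^2 = 0.0920
||T^(-1)||_F = sqrt(0.0920) = 0.3034

0.3034


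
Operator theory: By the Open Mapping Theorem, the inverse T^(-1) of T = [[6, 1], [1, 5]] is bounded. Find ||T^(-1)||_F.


det(T) = 6*5 - 1*1 = 29
T^(-1) = (1/29) * [[5, -1], [-1, 6]] = [[0.1724, -0.0345], [-0.0345, 0.2069]]
||T^(-1)||_F^2 = 0.1724^2 + (-0.0345)^2 + (-0.0345)^2 + 0.2069^2 = 0.0749
||T^(-1)||_F = sqrt(0.0749) = 0.2737

0.2737


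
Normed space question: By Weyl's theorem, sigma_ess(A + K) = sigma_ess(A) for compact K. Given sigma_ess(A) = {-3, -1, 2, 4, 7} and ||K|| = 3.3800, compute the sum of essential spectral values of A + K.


By Weyl's theorem, the essential spectrum is invariant under compact perturbations.
sigma_ess(A + K) = sigma_ess(A) = {-3, -1, 2, 4, 7}
Sum = -3 + -1 + 2 + 4 + 7 = 9

9


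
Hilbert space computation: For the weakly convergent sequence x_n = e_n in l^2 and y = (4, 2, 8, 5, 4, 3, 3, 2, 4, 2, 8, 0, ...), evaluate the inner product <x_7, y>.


x_7 = e_7 is the standard basis vector with 1 in position 7.
<x_7, y> = y_7 = 3
As n -> infinity, <x_n, y> -> 0, confirming weak convergence of (x_n) to 0.

3


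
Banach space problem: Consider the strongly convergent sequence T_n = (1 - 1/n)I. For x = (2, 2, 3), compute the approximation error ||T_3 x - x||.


T_3 x - x = (1 - 1/3)x - x = -x/3
||x|| = sqrt(17) = 4.1231
||T_3 x - x|| = ||x||/3 = 4.1231/3 = 1.3744

1.3744


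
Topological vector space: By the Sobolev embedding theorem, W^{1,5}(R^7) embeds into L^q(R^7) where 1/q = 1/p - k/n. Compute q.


Using the Sobolev embedding formula: 1/q = 1/p - k/n
1/q = 1/5 - 1/7 = 2/35
q = 1/(2/35) = 35/2 = 17.5000

17.5000


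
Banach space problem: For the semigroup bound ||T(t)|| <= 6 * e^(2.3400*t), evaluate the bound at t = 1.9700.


||T(1.9700)|| <= 6 * exp(2.3400 * 1.9700)
= 6 * exp(4.6098)
= 6 * 100.4641
= 602.7843

602.7843


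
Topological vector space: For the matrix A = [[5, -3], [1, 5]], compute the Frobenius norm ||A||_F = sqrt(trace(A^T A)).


||A||_F^2 = sum a_ij^2
= 5^2 + (-3)^2 + 1^2 + 5^2
= 25 + 9 + 1 + 25 = 60
||A||_F = sqrt(60) = 7.7460

7.7460


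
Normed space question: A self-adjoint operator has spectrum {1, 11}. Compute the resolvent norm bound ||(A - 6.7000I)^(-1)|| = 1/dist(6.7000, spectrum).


dist(6.7000, {1, 11}) = min(|6.7000 - 1|, |6.7000 - 11|)
= min(5.7000, 4.3000) = 4.3000
Resolvent bound = 1/4.3000 = 0.2326

0.2326


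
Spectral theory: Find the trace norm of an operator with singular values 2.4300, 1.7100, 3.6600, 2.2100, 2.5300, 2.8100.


The nuclear norm is the sum of all singular values.
||T||_1 = 2.4300 + 1.7100 + 3.6600 + 2.2100 + 2.5300 + 2.8100
= 15.3500

15.3500


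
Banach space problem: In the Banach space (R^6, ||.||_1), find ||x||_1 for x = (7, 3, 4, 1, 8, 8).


The l^1 norm equals the sum of absolute values of all components.
||x||_1 = 7 + 3 + 4 + 1 + 8 + 8
= 31

31.0000


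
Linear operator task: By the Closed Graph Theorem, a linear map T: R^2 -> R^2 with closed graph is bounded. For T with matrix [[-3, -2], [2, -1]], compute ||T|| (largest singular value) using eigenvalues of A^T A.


A^T A = [[13, 4], [4, 5]]
trace(A^T A) = 18, det(A^T A) = 49
discriminant = 18^2 - 4*49 = 128
Largest eigenvalue of A^T A = (trace + sqrt(disc))/2 = 14.6569
||T|| = sqrt(14.6569) = 3.8284

3.8284


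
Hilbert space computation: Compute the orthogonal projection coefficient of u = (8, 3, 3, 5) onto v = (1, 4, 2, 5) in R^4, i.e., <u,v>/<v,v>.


Computing <u,v> = 8*1 + 3*4 + 3*2 + 5*5 = 51
Computing <v,v> = 1^2 + 4^2 + 2^2 + 5^2 = 46
Projection coefficient = 51/46 = 1.1087

1.1087


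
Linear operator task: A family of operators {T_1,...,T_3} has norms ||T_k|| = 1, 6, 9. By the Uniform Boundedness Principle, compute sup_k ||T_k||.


By the Uniform Boundedness Principle, the supremum of norms is finite.
sup_k ||T_k|| = max(1, 6, 9) = 9

9


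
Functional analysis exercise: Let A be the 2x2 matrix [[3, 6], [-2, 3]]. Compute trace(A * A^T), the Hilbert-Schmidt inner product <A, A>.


trace(A * A^T) = sum of squares of all entries
= 3^2 + 6^2 + (-2)^2 + 3^2
= 9 + 36 + 4 + 9
= 58

58


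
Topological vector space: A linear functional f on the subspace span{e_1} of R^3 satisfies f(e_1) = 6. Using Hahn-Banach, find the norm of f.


The norm of f is given by ||f|| = sup_{||x||=1} |f(x)|.
On span{e_1}, ||e_1|| = 1, so ||f|| = |f(e_1)| / ||e_1||
= |6| / 1 = 6.0000

6.0000


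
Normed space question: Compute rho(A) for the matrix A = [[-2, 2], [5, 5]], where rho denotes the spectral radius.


For a 2x2 matrix, eigenvalues satisfy lambda^2 - (trace)*lambda + det = 0
trace = -2 + 5 = 3
det = -2*5 - 2*5 = -20
discriminant = 3^2 - 4*(-20) = 89
spectral radius = max |eigenvalue| = 6.2170

6.2170


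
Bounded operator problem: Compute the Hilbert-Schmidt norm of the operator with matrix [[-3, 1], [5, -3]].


The Hilbert-Schmidt norm is sqrt(sum of squares of all entries).
Sum of squares = (-3)^2 + 1^2 + 5^2 + (-3)^2
= 9 + 1 + 25 + 9 = 44
||T||_HS = sqrt(44) = 6.6332

6.6332


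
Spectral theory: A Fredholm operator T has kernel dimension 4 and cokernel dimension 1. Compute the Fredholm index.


The Fredholm index is defined as ind(T) = dim(ker T) - dim(coker T)
= 4 - 1
= 3

3


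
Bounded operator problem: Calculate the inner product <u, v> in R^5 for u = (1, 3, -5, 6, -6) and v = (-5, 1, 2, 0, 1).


Computing the standard inner product <u, v> = sum u_i * v_i
= 1*-5 + 3*1 + -5*2 + 6*0 + -6*1
= -5 + 3 + -10 + 0 + -6
= -18

-18


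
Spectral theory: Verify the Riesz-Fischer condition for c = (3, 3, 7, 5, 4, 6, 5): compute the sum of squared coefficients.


sum |c_n|^2 = 3^2 + 3^2 + 7^2 + 5^2 + 4^2 + 6^2 + 5^2
= 9 + 9 + 49 + 25 + 16 + 36 + 25
= 169

169


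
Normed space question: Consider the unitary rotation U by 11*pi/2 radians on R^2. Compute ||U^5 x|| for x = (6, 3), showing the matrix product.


U is a rotation by theta = 11*pi/2
U^5 = rotation by 5*theta = 55*pi/2 = 3*pi/2 (mod 2*pi)
cos(3*pi/2) = 0.0000, sin(3*pi/2) = -1.0000
U^5 x = (0.0000 * 6 - -1.0000 * 3, -1.0000 * 6 + 0.0000 * 3)
= (3.0000, -6.0000)
||U^5 x|| = sqrt(3.0000^2 + (-6.0000)^2) = sqrt(45.0000) = 6.7082

6.7082


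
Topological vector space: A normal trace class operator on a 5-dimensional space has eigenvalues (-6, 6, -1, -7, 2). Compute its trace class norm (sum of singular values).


For a normal operator, singular values equal |eigenvalues|.
Trace norm = sum |lambda_i| = 6 + 6 + 1 + 7 + 2
= 22

22


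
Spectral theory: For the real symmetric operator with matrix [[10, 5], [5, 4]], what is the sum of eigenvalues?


For a self-adjoint (symmetric) matrix, the eigenvalues are real.
The sum of eigenvalues equals the trace of the matrix.
trace = 10 + 4 = 14

14


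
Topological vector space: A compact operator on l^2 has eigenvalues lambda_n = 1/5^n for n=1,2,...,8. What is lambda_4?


The eigenvalue formula gives lambda_4 = 1/5^4
= 1/625
= 0.0016

0.0016


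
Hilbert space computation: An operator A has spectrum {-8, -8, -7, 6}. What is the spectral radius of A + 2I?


Spectrum of A + 2I = {-6, -6, -5, 8}
Spectral radius = max |lambda| over the shifted spectrum
= max(6, 6, 5, 8) = 8

8


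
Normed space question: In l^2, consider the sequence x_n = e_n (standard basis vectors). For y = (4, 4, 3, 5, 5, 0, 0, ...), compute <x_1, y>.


x_1 = e_1 is the standard basis vector with 1 in position 1.
<x_1, y> = y_1 = 4
As n -> infinity, <x_n, y> -> 0, confirming weak convergence of (x_n) to 0.

4


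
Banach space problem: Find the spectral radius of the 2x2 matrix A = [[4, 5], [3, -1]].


For a 2x2 matrix, eigenvalues satisfy lambda^2 - (trace)*lambda + det = 0
trace = 4 + -1 = 3
det = 4*-1 - 5*3 = -19
discriminant = 3^2 - 4*(-19) = 85
spectral radius = max |eigenvalue| = 6.1098

6.1098


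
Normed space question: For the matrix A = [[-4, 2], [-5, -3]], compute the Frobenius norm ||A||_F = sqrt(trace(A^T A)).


||A||_F^2 = sum a_ij^2
= (-4)^2 + 2^2 + (-5)^2 + (-3)^2
= 16 + 4 + 25 + 9 = 54
||A||_F = sqrt(54) = 7.3485

7.3485


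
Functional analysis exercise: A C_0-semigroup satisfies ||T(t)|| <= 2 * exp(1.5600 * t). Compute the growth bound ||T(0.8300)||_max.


||T(0.8300)|| <= 2 * exp(1.5600 * 0.8300)
= 2 * exp(1.2948)
= 2 * 3.6503
= 7.3005

7.3005


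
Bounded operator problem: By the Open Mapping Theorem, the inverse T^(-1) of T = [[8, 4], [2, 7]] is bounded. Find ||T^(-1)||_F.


det(T) = 8*7 - 4*2 = 48
T^(-1) = (1/48) * [[7, -4], [-2, 8]] = [[0.1458, -0.0833], [-0.0417, 0.1667]]
||T^(-1)||_F^2 = 0.1458^2 + (-0.0833)^2 + (-0.0417)^2 + 0.1667^2 = 0.0577
||T^(-1)||_F = sqrt(0.0577) = 0.2403

0.2403


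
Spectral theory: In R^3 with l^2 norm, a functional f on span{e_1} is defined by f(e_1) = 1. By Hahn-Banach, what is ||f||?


The norm of f is given by ||f|| = sup_{||x||=1} |f(x)|.
On span{e_1}, ||e_1|| = 1, so ||f|| = |f(e_1)| / ||e_1||
= |1| / 1 = 1.0000

1.0000


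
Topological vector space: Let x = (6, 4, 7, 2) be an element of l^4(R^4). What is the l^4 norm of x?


The l^4 norm = (sum |x_i|^4)^(1/4)
Sum of 4th powers = 1296 + 256 + 2401 + 16 = 3969
||x||_4 = (3969)^(1/4) = 7.9373

7.9373


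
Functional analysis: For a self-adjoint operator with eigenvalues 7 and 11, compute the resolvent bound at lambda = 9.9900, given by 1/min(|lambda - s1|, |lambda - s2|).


dist(9.9900, {7, 11}) = min(|9.9900 - 7|, |9.9900 - 11|)
= min(2.9900, 1.0100) = 1.0100
Resolvent bound = 1/1.0100 = 0.9901

0.9901


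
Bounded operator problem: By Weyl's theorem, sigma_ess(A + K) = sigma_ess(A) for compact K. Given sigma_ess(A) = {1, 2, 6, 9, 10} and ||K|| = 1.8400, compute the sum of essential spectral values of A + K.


By Weyl's theorem, the essential spectrum is invariant under compact perturbations.
sigma_ess(A + K) = sigma_ess(A) = {1, 2, 6, 9, 10}
Sum = 1 + 2 + 6 + 9 + 10 = 28

28


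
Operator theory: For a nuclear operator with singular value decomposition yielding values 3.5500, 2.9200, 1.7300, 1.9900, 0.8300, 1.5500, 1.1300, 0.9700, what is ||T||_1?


The nuclear norm is the sum of all singular values.
||T||_1 = 3.5500 + 2.9200 + 1.7300 + 1.9900 + 0.8300 + 1.5500 + 1.1300 + 0.9700
= 14.6700

14.6700


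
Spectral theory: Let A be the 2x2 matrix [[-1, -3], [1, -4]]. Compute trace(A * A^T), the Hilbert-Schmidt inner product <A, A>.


trace(A * A^T) = sum of squares of all entries
= (-1)^2 + (-3)^2 + 1^2 + (-4)^2
= 1 + 9 + 1 + 16
= 27

27


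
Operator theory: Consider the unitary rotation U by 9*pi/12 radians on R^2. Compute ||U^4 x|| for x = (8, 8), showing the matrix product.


U is a rotation by theta = 9*pi/12
U^4 = rotation by 4*theta = 36*pi/12 = 12*pi/12 (mod 2*pi)
cos(12*pi/12) = -1.0000, sin(12*pi/12) = 0.0000
U^4 x = (-1.0000 * 8 - 0.0000 * 8, 0.0000 * 8 + -1.0000 * 8)
= (-8.0000, -8.0000)
||U^4 x|| = sqrt((-8.0000)^2 + (-8.0000)^2) = sqrt(128.0000) = 11.3137

11.3137


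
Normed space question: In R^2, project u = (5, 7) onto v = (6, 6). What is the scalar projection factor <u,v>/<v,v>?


Computing <u,v> = 5*6 + 7*6 = 72
Computing <v,v> = 6^2 + 6^2 = 72
Projection coefficient = 72/72 = 1.0000

1.0000


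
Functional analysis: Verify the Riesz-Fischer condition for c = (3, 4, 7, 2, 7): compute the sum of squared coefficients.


sum |c_n|^2 = 3^2 + 4^2 + 7^2 + 2^2 + 7^2
= 9 + 16 + 49 + 4 + 49
= 127

127


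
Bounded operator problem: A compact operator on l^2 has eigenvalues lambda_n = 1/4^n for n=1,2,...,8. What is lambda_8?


The eigenvalue formula gives lambda_8 = 1/4^8
= 1/65536
= 1.5259e-05

1.5259e-05


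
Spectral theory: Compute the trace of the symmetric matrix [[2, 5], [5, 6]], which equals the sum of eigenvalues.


For a self-adjoint (symmetric) matrix, the eigenvalues are real.
The sum of eigenvalues equals the trace of the matrix.
trace = 2 + 6 = 8

8


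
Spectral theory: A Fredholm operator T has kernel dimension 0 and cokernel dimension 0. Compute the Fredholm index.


The Fredholm index is defined as ind(T) = dim(ker T) - dim(coker T)
= 0 - 0
= 0

0


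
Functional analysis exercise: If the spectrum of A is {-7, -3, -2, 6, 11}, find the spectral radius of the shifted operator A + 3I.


Spectrum of A + 3I = {-4, 0, 1, 9, 14}
Spectral radius = max |lambda| over the shifted spectrum
= max(4, 0, 1, 9, 14) = 14

14


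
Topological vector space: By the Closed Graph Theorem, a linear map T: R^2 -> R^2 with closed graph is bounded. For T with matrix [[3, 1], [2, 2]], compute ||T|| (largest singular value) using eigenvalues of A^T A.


A^T A = [[13, 7], [7, 5]]
trace(A^T A) = 18, det(A^T A) = 16
discriminant = 18^2 - 4*16 = 260
Largest eigenvalue of A^T A = (trace + sqrt(disc))/2 = 17.0623
||T|| = sqrt(17.0623) = 4.1306

4.1306


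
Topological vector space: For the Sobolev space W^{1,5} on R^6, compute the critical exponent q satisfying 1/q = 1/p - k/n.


Using the Sobolev embedding formula: 1/q = 1/p - k/n
1/q = 1/5 - 1/6 = 1/30
q = 1/(1/30) = 30

30.0000


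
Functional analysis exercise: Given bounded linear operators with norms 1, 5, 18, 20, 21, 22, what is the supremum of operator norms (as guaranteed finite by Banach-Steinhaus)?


By the Uniform Boundedness Principle, the supremum of norms is finite.
sup_k ||T_k|| = max(1, 5, 18, 20, 21, 22) = 22

22


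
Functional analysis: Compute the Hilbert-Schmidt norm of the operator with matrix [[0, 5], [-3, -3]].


The Hilbert-Schmidt norm is sqrt(sum of squares of all entries).
Sum of squares = 0^2 + 5^2 + (-3)^2 + (-3)^2
= 0 + 25 + 9 + 9 = 43
||T||_HS = sqrt(43) = 6.5574

6.5574


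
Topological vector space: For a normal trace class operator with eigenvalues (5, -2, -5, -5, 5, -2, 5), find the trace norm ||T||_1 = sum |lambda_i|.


For a normal operator, singular values equal |eigenvalues|.
Trace norm = sum |lambda_i| = 5 + 2 + 5 + 5 + 5 + 2 + 5
= 29

29


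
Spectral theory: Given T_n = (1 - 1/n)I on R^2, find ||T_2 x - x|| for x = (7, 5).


T_2 x - x = (1 - 1/2)x - x = -x/2
||x|| = sqrt(74) = 8.6023
||T_2 x - x|| = ||x||/2 = 8.6023/2 = 4.3012

4.3012


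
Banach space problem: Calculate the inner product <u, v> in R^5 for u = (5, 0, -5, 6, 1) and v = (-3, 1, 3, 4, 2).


Computing the standard inner product <u, v> = sum u_i * v_i
= 5*-3 + 0*1 + -5*3 + 6*4 + 1*2
= -15 + 0 + -15 + 24 + 2
= -4

-4


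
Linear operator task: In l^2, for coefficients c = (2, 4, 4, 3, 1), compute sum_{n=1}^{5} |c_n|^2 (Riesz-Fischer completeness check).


sum |c_n|^2 = 2^2 + 4^2 + 4^2 + 3^2 + 1^2
= 4 + 16 + 16 + 9 + 1
= 46

46


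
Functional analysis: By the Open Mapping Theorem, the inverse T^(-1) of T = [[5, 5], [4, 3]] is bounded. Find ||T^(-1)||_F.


det(T) = 5*3 - 5*4 = -5
T^(-1) = (1/-5) * [[3, -5], [-4, 5]] = [[-0.6000, 1.0000], [0.8000, -1.0000]]
||T^(-1)||_F^2 = (-0.6000)^2 + 1.0000^2 + 0.8000^2 + (-1.0000)^2 = 3.0000
||T^(-1)||_F = sqrt(3.0000) = 1.7321

1.7321


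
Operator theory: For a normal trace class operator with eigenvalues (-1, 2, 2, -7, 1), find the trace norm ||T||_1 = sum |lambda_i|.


For a normal operator, singular values equal |eigenvalues|.
Trace norm = sum |lambda_i| = 1 + 2 + 2 + 7 + 1
= 13

13


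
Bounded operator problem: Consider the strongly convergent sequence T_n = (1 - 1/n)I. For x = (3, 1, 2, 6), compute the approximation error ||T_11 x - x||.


T_11 x - x = (1 - 1/11)x - x = -x/11
||x|| = sqrt(50) = 7.0711
||T_11 x - x|| = ||x||/11 = 7.0711/11 = 0.6428

0.6428


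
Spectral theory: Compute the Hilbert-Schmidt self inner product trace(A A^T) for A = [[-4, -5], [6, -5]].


trace(A * A^T) = sum of squares of all entries
= (-4)^2 + (-5)^2 + 6^2 + (-5)^2
= 16 + 25 + 36 + 25
= 102

102


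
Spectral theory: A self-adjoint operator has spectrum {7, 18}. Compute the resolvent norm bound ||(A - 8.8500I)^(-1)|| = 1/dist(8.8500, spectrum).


dist(8.8500, {7, 18}) = min(|8.8500 - 7|, |8.8500 - 18|)
= min(1.8500, 9.1500) = 1.8500
Resolvent bound = 1/1.8500 = 0.5405

0.5405


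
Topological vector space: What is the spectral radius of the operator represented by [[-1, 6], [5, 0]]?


For a 2x2 matrix, eigenvalues satisfy lambda^2 - (trace)*lambda + det = 0
trace = -1 + 0 = -1
det = -1*0 - 6*5 = -30
discriminant = (-1)^2 - 4*(-30) = 121
spectral radius = max |eigenvalue| = 6.0000

6.0000


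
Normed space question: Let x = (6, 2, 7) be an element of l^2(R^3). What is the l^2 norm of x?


The l^2 norm = (sum |x_i|^2)^(1/2)
Sum of 2th powers = 36 + 4 + 49 = 89
||x||_2 = (89)^(1/2) = 9.4340

9.4340


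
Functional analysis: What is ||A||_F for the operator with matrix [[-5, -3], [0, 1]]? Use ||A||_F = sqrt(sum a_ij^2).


||A||_F^2 = sum a_ij^2
= (-5)^2 + (-3)^2 + 0^2 + 1^2
= 25 + 9 + 0 + 1 = 35
||A||_F = sqrt(35) = 5.9161

5.9161


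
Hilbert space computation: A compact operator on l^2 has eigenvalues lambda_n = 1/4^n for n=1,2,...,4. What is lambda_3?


The eigenvalue formula gives lambda_3 = 1/4^3
= 1/64
= 0.0156

0.0156


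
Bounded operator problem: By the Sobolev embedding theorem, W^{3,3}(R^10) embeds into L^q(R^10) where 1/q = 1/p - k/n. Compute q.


Using the Sobolev embedding formula: 1/q = 1/p - k/n
1/q = 1/3 - 3/10 = 1/30
q = 1/(1/30) = 30

30.0000


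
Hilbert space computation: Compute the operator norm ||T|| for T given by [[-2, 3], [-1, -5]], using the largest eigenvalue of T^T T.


A^T A = [[5, -1], [-1, 34]]
trace(A^T A) = 39, det(A^T A) = 169
discriminant = 39^2 - 4*169 = 845
Largest eigenvalue of A^T A = (trace + sqrt(disc))/2 = 34.0344
||T|| = sqrt(34.0344) = 5.8339

5.8339


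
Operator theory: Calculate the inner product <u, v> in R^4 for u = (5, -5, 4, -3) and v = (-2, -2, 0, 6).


Computing the standard inner product <u, v> = sum u_i * v_i
= 5*-2 + -5*-2 + 4*0 + -3*6
= -10 + 10 + 0 + -18
= -18

-18


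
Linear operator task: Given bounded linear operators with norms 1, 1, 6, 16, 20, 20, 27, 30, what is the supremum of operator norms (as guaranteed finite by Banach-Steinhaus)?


By the Uniform Boundedness Principle, the supremum of norms is finite.
sup_k ||T_k|| = max(1, 1, 6, 16, 20, 20, 27, 30) = 30

30


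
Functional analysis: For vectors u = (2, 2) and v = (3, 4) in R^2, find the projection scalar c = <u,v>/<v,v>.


Computing <u,v> = 2*3 + 2*4 = 14
Computing <v,v> = 3^2 + 4^2 = 25
Projection coefficient = 14/25 = 0.5600

0.5600


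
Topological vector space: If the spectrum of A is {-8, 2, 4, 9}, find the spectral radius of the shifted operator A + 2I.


Spectrum of A + 2I = {-6, 4, 6, 11}
Spectral radius = max |lambda| over the shifted spectrum
= max(6, 4, 6, 11) = 11

11


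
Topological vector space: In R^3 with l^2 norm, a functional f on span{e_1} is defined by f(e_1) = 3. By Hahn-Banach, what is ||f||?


The norm of f is given by ||f|| = sup_{||x||=1} |f(x)|.
On span{e_1}, ||e_1|| = 1, so ||f|| = |f(e_1)| / ||e_1||
= |3| / 1 = 3.0000

3.0000


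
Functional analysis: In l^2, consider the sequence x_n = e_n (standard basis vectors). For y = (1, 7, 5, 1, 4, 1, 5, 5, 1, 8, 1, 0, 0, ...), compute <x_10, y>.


x_10 = e_10 is the standard basis vector with 1 in position 10.
<x_10, y> = y_10 = 8
As n -> infinity, <x_n, y> -> 0, confirming weak convergence of (x_n) to 0.

8


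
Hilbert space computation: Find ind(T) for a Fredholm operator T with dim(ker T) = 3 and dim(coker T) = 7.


The Fredholm index is defined as ind(T) = dim(ker T) - dim(coker T)
= 3 - 7
= -4

-4


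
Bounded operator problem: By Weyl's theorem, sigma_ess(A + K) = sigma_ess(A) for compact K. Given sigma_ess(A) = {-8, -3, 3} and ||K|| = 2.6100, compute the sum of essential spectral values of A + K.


By Weyl's theorem, the essential spectrum is invariant under compact perturbations.
sigma_ess(A + K) = sigma_ess(A) = {-8, -3, 3}
Sum = -8 + -3 + 3 = -8

-8


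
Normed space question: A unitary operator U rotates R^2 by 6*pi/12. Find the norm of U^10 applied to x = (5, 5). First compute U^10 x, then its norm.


U is a rotation by theta = 6*pi/12
U^10 = rotation by 10*theta = 60*pi/12 = 12*pi/12 (mod 2*pi)
cos(12*pi/12) = -1.0000, sin(12*pi/12) = 0.0000
U^10 x = (-1.0000 * 5 - 0.0000 * 5, 0.0000 * 5 + -1.0000 * 5)
= (-5.0000, -5.0000)
||U^10 x|| = sqrt((-5.0000)^2 + (-5.0000)^2) = sqrt(50.0000) = 7.0711

7.0711


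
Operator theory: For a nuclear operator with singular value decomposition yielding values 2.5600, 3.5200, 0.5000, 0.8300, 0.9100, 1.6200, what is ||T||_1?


The nuclear norm is the sum of all singular values.
||T||_1 = 2.5600 + 3.5200 + 0.5000 + 0.8300 + 0.9100 + 1.6200
= 9.9400

9.9400


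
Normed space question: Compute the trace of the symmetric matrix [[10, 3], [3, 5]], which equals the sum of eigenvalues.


For a self-adjoint (symmetric) matrix, the eigenvalues are real.
The sum of eigenvalues equals the trace of the matrix.
trace = 10 + 5 = 15

15


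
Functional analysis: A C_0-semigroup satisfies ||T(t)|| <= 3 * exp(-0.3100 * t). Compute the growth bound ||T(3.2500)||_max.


||T(3.2500)|| <= 3 * exp(-0.3100 * 3.2500)
= 3 * exp(-1.0075)
= 3 * 0.3651
= 1.0954

1.0954


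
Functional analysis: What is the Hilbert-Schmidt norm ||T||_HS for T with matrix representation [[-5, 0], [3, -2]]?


The Hilbert-Schmidt norm is sqrt(sum of squares of all entries).
Sum of squares = (-5)^2 + 0^2 + 3^2 + (-2)^2
= 25 + 0 + 9 + 4 = 38
||T||_HS = sqrt(38) = 6.1644

6.1644


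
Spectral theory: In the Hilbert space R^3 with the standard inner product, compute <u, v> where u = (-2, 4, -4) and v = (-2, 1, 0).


Computing the standard inner product <u, v> = sum u_i * v_i
= -2*-2 + 4*1 + -4*0
= 4 + 4 + 0
= 8

8


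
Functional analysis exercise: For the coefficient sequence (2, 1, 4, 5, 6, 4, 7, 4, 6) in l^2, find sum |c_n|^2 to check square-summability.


sum |c_n|^2 = 2^2 + 1^2 + 4^2 + 5^2 + 6^2 + 4^2 + 7^2 + 4^2 + 6^2
= 4 + 1 + 16 + 25 + 36 + 16 + 49 + 16 + 36
= 199

199


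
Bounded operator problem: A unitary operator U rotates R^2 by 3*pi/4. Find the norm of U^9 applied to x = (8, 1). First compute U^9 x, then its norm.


U is a rotation by theta = 3*pi/4
U^9 = rotation by 9*theta = 27*pi/4 = 3*pi/4 (mod 2*pi)
cos(3*pi/4) = -0.7071, sin(3*pi/4) = 0.7071
U^9 x = (-0.7071 * 8 - 0.7071 * 1, 0.7071 * 8 + -0.7071 * 1)
= (-6.3640, 4.9497)
||U^9 x|| = sqrt((-6.3640)^2 + 4.9497^2) = sqrt(65.0000) = 8.0623

8.0623


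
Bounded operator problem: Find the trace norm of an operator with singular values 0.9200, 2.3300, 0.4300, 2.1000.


The nuclear norm is the sum of all singular values.
||T||_1 = 0.9200 + 2.3300 + 0.4300 + 2.1000
= 5.7800

5.7800


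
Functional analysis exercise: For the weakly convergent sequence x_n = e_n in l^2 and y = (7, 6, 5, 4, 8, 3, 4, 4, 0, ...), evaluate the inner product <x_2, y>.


x_2 = e_2 is the standard basis vector with 1 in position 2.
<x_2, y> = y_2 = 6
As n -> infinity, <x_n, y> -> 0, confirming weak convergence of (x_n) to 0.

6


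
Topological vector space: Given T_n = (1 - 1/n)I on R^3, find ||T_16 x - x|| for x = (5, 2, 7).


T_16 x - x = (1 - 1/16)x - x = -x/16
||x|| = sqrt(78) = 8.8318
||T_16 x - x|| = ||x||/16 = 8.8318/16 = 0.5520

0.5520


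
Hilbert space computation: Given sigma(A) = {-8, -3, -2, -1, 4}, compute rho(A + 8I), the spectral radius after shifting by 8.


Spectrum of A + 8I = {0, 5, 6, 7, 12}
Spectral radius = max |lambda| over the shifted spectrum
= max(0, 5, 6, 7, 12) = 12

12


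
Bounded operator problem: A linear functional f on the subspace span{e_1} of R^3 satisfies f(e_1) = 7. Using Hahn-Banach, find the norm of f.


The norm of f is given by ||f|| = sup_{||x||=1} |f(x)|.
On span{e_1}, ||e_1|| = 1, so ||f|| = |f(e_1)| / ||e_1||
= |7| / 1 = 7.0000

7.0000


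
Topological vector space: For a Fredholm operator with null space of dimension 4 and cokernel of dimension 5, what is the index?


The Fredholm index is defined as ind(T) = dim(ker T) - dim(coker T)
= 4 - 5
= -1

-1


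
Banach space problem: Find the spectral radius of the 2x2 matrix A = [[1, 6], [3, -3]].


For a 2x2 matrix, eigenvalues satisfy lambda^2 - (trace)*lambda + det = 0
trace = 1 + -3 = -2
det = 1*-3 - 6*3 = -21
discriminant = (-2)^2 - 4*(-21) = 88
spectral radius = max |eigenvalue| = 5.6904

5.6904


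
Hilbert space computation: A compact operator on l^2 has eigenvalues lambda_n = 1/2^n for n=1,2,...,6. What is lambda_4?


The eigenvalue formula gives lambda_4 = 1/2^4
= 1/16
= 0.0625

0.0625


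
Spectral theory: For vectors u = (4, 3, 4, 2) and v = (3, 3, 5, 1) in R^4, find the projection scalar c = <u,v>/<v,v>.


Computing <u,v> = 4*3 + 3*3 + 4*5 + 2*1 = 43
Computing <v,v> = 3^2 + 3^2 + 5^2 + 1^2 = 44
Projection coefficient = 43/44 = 0.9773

0.9773


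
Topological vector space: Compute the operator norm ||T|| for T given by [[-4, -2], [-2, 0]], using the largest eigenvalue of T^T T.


A^T A = [[20, 8], [8, 4]]
trace(A^T A) = 24, det(A^T A) = 16
discriminant = 24^2 - 4*16 = 512
Largest eigenvalue of A^T A = (trace + sqrt(disc))/2 = 23.3137
||T|| = sqrt(23.3137) = 4.8284

4.8284


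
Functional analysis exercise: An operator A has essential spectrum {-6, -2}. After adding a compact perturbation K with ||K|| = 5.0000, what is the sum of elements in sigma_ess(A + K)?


By Weyl's theorem, the essential spectrum is invariant under compact perturbations.
sigma_ess(A + K) = sigma_ess(A) = {-6, -2}
Sum = -6 + -2 = -8

-8


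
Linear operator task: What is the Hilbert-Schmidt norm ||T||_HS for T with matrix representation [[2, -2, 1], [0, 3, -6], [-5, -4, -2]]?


The Hilbert-Schmidt norm is sqrt(sum of squares of all entries).
Sum of squares = 2^2 + (-2)^2 + 1^2 + 0^2 + 3^2 + (-6)^2 + (-5)^2 + (-4)^2 + (-2)^2
= 4 + 4 + 1 + 0 + 9 + 36 + 25 + 16 + 4 = 99
||T||_HS = sqrt(99) = 9.9499

9.9499


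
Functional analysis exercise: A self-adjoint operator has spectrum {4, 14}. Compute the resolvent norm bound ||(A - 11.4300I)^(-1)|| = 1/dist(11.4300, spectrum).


dist(11.4300, {4, 14}) = min(|11.4300 - 4|, |11.4300 - 14|)
= min(7.4300, 2.5700) = 2.5700
Resolvent bound = 1/2.5700 = 0.3891

0.3891


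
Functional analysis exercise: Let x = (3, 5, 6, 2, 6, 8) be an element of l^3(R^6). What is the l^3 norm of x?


The l^3 norm = (sum |x_i|^3)^(1/3)
Sum of 3th powers = 27 + 125 + 216 + 8 + 216 + 512 = 1104
||x||_3 = (1104)^(1/3) = 10.3353

10.3353


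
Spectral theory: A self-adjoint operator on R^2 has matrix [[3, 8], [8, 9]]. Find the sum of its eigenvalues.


For a self-adjoint (symmetric) matrix, the eigenvalues are real.
The sum of eigenvalues equals the trace of the matrix.
trace = 3 + 9 = 12

12


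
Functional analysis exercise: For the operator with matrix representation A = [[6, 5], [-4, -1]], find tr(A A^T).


trace(A * A^T) = sum of squares of all entries
= 6^2 + 5^2 + (-4)^2 + (-1)^2
= 36 + 25 + 16 + 1
= 78

78


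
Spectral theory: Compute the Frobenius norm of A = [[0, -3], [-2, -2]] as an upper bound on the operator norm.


||A||_F^2 = sum a_ij^2
= 0^2 + (-3)^2 + (-2)^2 + (-2)^2
= 0 + 9 + 4 + 4 = 17
||A||_F = sqrt(17) = 4.1231

4.1231


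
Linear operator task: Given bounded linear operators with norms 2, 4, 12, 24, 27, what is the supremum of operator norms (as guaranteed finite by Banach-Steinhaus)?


By the Uniform Boundedness Principle, the supremum of norms is finite.
sup_k ||T_k|| = max(2, 4, 12, 24, 27) = 27

27


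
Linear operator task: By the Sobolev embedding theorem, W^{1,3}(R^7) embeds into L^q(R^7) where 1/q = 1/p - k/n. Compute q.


Using the Sobolev embedding formula: 1/q = 1/p - k/n
1/q = 1/3 - 1/7 = 4/21
q = 1/(4/21) = 21/4 = 5.2500

5.2500


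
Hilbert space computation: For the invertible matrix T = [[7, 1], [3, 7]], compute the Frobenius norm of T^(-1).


det(T) = 7*7 - 1*3 = 46
T^(-1) = (1/46) * [[7, -1], [-3, 7]] = [[0.1522, -0.0217], [-0.0652, 0.1522]]
||T^(-1)||_F^2 = 0.1522^2 + (-0.0217)^2 + (-0.0652)^2 + 0.1522^2 = 0.0510
||T^(-1)||_F = sqrt(0.0510) = 0.2259

0.2259


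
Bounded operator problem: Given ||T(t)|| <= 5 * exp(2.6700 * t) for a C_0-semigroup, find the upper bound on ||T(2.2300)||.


||T(2.2300)|| <= 5 * exp(2.6700 * 2.2300)
= 5 * exp(5.9541)
= 5 * 385.3300
= 1926.6498

1926.6498


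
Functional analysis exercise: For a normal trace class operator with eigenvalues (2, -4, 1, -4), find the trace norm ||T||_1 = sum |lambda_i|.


For a normal operator, singular values equal |eigenvalues|.
Trace norm = sum |lambda_i| = 2 + 4 + 1 + 4
= 11

11


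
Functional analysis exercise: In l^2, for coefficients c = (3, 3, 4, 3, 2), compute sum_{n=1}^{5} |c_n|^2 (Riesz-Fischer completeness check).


sum |c_n|^2 = 3^2 + 3^2 + 4^2 + 3^2 + 2^2
= 9 + 9 + 16 + 9 + 4
= 47

47


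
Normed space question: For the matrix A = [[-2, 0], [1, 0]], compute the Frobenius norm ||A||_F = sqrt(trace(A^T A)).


||A||_F^2 = sum a_ij^2
= (-2)^2 + 0^2 + 1^2 + 0^2
= 4 + 0 + 1 + 0 = 5
||A||_F = sqrt(5) = 2.2361

2.2361


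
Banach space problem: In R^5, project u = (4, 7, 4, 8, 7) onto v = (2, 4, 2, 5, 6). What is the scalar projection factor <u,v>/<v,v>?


Computing <u,v> = 4*2 + 7*4 + 4*2 + 8*5 + 7*6 = 126
Computing <v,v> = 2^2 + 4^2 + 2^2 + 5^2 + 6^2 = 85
Projection coefficient = 126/85 = 1.4824

1.4824


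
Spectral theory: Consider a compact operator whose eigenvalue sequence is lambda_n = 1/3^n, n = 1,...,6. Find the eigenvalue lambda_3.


The eigenvalue formula gives lambda_3 = 1/3^3
= 1/27
= 0.0370

0.0370


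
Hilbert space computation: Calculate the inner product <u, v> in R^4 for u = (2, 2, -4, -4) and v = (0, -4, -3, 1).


Computing the standard inner product <u, v> = sum u_i * v_i
= 2*0 + 2*-4 + -4*-3 + -4*1
= 0 + -8 + 12 + -4
= 0

0


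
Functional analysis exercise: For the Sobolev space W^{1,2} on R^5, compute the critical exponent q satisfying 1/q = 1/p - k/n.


Using the Sobolev embedding formula: 1/q = 1/p - k/n
1/q = 1/2 - 1/5 = 3/10
q = 1/(3/10) = 10/3 = 3.3333

3.3333


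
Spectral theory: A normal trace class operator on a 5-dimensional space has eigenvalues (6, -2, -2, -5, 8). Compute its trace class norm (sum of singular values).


For a normal operator, singular values equal |eigenvalues|.
Trace norm = sum |lambda_i| = 6 + 2 + 2 + 5 + 8
= 23

23


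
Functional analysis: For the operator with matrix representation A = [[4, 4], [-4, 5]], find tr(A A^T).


trace(A * A^T) = sum of squares of all entries
= 4^2 + 4^2 + (-4)^2 + 5^2
= 16 + 16 + 16 + 25
= 73

73


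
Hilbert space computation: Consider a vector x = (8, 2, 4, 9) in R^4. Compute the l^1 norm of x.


The l^1 norm equals the sum of absolute values of all components.
||x||_1 = 8 + 2 + 4 + 9
= 23

23.0000


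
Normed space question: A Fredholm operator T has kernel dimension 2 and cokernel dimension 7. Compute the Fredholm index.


The Fredholm index is defined as ind(T) = dim(ker T) - dim(coker T)
= 2 - 7
= -5

-5


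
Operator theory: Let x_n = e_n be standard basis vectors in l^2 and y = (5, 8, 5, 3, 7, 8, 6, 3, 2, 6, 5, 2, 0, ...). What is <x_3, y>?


x_3 = e_3 is the standard basis vector with 1 in position 3.
<x_3, y> = y_3 = 5
As n -> infinity, <x_n, y> -> 0, confirming weak convergence of (x_n) to 0.

5


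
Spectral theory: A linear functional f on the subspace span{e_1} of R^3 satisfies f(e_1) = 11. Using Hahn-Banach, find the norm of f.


The norm of f is given by ||f|| = sup_{||x||=1} |f(x)|.
On span{e_1}, ||e_1|| = 1, so ||f|| = |f(e_1)| / ||e_1||
= |11| / 1 = 11.0000

11.0000


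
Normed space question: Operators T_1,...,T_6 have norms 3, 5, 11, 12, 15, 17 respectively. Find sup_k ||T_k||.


By the Uniform Boundedness Principle, the supremum of norms is finite.
sup_k ||T_k|| = max(3, 5, 11, 12, 15, 17) = 17

17


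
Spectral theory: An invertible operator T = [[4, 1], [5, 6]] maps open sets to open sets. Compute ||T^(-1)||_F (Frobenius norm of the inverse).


det(T) = 4*6 - 1*5 = 19
T^(-1) = (1/19) * [[6, -1], [-5, 4]] = [[0.3158, -0.0526], [-0.2632, 0.2105]]
||T^(-1)||_F^2 = 0.3158^2 + (-0.0526)^2 + (-0.2632)^2 + 0.2105^2 = 0.2161
||T^(-1)||_F = sqrt(0.2161) = 0.4648

0.4648


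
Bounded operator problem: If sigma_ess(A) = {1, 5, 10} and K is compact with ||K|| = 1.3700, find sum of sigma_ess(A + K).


By Weyl's theorem, the essential spectrum is invariant under compact perturbations.
sigma_ess(A + K) = sigma_ess(A) = {1, 5, 10}
Sum = 1 + 5 + 10 = 16

16
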